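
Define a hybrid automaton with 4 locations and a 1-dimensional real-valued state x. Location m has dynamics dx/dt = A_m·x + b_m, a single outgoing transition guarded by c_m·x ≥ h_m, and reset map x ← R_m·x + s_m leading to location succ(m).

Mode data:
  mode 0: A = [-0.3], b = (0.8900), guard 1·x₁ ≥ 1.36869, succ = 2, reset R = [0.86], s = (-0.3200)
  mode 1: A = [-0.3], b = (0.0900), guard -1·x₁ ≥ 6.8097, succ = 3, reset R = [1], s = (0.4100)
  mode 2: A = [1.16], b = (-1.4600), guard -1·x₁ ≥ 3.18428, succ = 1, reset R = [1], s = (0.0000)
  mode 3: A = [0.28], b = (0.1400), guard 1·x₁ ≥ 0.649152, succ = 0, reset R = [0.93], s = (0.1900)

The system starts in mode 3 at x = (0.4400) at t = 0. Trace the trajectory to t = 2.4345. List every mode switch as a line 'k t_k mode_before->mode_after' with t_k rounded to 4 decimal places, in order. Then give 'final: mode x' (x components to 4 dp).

1 0.7175 3->0
2 1.7420 0->2
final: 2 0.3620

Mode 3: guard c·x = 0.6492 hit at Δt = 0.7175 (t = 0.7175), x⁻ = (0.6492) → reset → x⁺ = (0.7937), jump to mode 0
Mode 0: guard c·x = 1.3687 hit at Δt = 1.0245 (t = 1.7420), x⁻ = (1.3687) → reset → x⁺ = (0.8571), jump to mode 2
Mode 2: flow for 0.6925 to horizon, guard not reached → x = (0.3620)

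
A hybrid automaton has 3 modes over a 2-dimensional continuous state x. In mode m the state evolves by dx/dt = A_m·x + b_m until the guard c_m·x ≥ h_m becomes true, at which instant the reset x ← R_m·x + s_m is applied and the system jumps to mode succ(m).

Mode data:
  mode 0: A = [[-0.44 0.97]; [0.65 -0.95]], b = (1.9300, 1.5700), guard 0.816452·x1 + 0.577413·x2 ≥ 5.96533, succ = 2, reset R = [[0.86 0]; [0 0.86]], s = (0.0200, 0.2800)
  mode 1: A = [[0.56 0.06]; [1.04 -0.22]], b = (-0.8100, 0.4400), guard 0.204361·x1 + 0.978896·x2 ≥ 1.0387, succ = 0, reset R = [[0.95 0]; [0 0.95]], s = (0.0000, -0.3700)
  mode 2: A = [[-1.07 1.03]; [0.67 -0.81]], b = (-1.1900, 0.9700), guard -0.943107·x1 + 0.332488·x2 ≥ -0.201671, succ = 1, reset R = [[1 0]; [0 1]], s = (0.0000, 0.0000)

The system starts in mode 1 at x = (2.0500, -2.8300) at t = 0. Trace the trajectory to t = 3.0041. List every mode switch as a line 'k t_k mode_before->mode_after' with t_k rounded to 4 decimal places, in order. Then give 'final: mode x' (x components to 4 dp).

Mode 1: guard c·x = 1.0387 hit at Δt = 1.1302 (t = 1.1302), x⁻ = (2.4611, 0.5473) → reset → x⁺ = (2.3381, 0.1499), jump to mode 0
Mode 0: guard c·x = 5.9653 hit at Δt = 1.3398 (t = 2.4700), x⁻ = (5.0991, 3.1211) → reset → x⁺ = (4.4052, 2.9642), jump to mode 2
Mode 2: flow for 0.5341 to horizon, guard not reached → x = (3.3749, 3.4429)

1 1.1302 1->0
2 2.4700 0->2
final: 2 3.3749 3.4429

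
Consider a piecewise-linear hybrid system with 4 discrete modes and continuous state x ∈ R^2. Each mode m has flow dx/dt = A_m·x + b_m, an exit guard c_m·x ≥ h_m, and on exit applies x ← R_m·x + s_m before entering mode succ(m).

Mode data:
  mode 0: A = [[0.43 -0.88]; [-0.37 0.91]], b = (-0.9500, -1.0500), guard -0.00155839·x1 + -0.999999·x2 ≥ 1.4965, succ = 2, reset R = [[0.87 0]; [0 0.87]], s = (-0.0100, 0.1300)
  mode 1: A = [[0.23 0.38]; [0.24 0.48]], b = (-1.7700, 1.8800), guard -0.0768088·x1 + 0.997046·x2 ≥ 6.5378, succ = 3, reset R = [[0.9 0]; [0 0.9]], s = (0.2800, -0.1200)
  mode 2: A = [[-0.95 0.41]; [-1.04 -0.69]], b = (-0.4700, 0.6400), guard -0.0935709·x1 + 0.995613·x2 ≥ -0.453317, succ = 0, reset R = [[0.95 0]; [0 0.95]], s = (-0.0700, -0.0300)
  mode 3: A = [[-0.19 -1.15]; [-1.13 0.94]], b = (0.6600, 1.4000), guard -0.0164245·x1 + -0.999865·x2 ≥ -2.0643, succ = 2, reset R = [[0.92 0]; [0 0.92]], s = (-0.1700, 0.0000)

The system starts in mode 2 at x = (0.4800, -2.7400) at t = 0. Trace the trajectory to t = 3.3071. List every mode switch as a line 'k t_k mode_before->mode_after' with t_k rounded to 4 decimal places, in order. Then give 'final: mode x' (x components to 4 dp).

1 1.1434 2->0
2 1.7412 0->2
3 2.0581 2->0
4 2.6736 0->2
5 2.9510 2->0
final: 0 -1.2541 -1.0256

Mode 2: guard c·x = -0.4533 hit at Δt = 1.1434 (t = 1.1434), x⁻ = (-0.5585, -0.5078) → reset → x⁺ = (-0.6005, -0.5124), jump to mode 0
Mode 0: guard c·x = 1.4965 hit at Δt = 0.5978 (t = 1.7412), x⁻ = (-0.8582, -1.4952) → reset → x⁺ = (-0.7566, -1.1708), jump to mode 2
Mode 2: guard c·x = -0.4533 hit at Δt = 0.3169 (t = 2.0581), x⁻ = (-0.7808, -0.5287) → reset → x⁺ = (-0.8118, -0.5323), jump to mode 0
Mode 0: guard c·x = 1.4965 hit at Δt = 0.6155 (t = 2.6736), x⁻ = (-1.1355, -1.4947) → reset → x⁺ = (-0.9979, -1.1704), jump to mode 2
Mode 2: guard c·x = -0.4533 hit at Δt = 0.2774 (t = 2.9510), x⁻ = (-0.9647, -0.5460) → reset → x⁺ = (-0.9865, -0.5487), jump to mode 0
Mode 0: flow for 0.3561 to horizon, guard not reached → x = (-1.2541, -1.0256)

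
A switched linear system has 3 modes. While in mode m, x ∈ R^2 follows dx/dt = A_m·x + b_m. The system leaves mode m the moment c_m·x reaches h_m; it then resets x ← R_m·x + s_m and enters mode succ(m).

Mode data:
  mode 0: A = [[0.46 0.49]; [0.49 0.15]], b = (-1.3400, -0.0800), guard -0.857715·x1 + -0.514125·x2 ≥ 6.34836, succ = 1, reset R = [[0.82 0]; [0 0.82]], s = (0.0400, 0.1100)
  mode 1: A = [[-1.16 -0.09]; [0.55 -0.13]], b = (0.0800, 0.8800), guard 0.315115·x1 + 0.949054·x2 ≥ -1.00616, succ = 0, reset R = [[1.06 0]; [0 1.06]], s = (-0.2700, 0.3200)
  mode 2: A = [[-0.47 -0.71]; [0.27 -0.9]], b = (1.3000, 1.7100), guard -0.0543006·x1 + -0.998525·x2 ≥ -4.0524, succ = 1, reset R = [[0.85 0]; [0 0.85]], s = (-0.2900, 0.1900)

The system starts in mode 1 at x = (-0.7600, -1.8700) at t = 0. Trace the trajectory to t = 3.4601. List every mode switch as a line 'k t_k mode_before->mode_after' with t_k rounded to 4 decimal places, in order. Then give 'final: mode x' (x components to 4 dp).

Mode 1: guard c·x = -1.0062 hit at Δt = 0.9847 (t = 0.9847), x⁻ = (-0.1225, -1.0195) → reset → x⁺ = (-0.3998, -0.7607), jump to mode 0
Mode 0: guard c·x = 6.3484 hit at Δt = 1.5562 (t = 2.5409), x⁻ = (-5.5013, -3.1700) → reset → x⁺ = (-4.4711, -2.4894), jump to mode 1
Mode 1: flow for 0.9192 to horizon, guard not reached → x = (-1.3551, -2.6912)

1 0.9847 1->0
2 2.5409 0->1
final: 1 -1.3551 -2.6912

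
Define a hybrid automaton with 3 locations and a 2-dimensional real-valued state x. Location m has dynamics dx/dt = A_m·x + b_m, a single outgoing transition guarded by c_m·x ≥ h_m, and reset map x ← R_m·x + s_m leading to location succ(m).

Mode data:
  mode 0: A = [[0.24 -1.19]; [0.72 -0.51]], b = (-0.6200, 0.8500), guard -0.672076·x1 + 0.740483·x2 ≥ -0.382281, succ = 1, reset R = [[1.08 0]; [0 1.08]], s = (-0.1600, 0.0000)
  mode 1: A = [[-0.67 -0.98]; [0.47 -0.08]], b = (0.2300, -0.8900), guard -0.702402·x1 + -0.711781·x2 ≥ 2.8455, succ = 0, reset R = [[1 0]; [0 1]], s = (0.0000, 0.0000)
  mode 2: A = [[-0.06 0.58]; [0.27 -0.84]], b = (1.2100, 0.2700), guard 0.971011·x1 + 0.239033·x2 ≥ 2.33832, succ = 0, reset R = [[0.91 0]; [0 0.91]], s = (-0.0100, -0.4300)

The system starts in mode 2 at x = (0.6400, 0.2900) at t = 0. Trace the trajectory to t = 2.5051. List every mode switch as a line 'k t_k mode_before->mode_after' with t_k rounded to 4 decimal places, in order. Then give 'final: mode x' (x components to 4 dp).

Mode 2: guard c·x = 2.3383 hit at Δt = 1.1694 (t = 1.1694), x⁻ = (2.2543, 0.6249) → reset → x⁺ = (2.0414, 0.1386), jump to mode 0
Mode 0: guard c·x = -0.3823 hit at Δt = 0.4441 (t = 1.6135), x⁻ = (1.6562, 0.9869) → reset → x⁺ = (1.6286, 1.0658), jump to mode 1
Mode 1: flow for 0.8916 to horizon, guard not reached → x = (0.4883, 0.6156)

1 1.1694 2->0
2 1.6135 0->1
final: 1 0.4883 0.6156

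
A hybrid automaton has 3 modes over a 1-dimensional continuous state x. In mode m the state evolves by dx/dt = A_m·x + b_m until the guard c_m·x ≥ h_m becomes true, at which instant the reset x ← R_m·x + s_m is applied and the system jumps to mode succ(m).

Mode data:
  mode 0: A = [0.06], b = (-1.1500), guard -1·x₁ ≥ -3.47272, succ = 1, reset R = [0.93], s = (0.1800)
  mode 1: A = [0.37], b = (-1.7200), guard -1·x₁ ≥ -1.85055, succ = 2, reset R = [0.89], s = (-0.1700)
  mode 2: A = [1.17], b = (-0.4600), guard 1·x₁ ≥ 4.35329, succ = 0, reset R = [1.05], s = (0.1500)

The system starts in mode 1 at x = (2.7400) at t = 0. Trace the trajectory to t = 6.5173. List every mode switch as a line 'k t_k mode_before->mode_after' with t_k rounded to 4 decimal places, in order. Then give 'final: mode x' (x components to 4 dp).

Mode 1: guard c·x = -1.8505 hit at Δt = 1.0339 (t = 1.0339), x⁻ = (1.8505) → reset → x⁺ = (1.4770), jump to mode 2
Mode 2: guard c·x = 4.3533 hit at Δt = 1.1075 (t = 2.1414), x⁻ = (4.3533) → reset → x⁺ = (4.7210), jump to mode 0
Mode 0: guard c·x = -3.4727 hit at Δt = 1.3813 (t = 3.5227), x⁻ = (3.4727) → reset → x⁺ = (3.4096), jump to mode 1
Mode 1: guard c·x = -1.8505 hit at Δt = 2.2017 (t = 5.7244), x⁻ = (1.8506) → reset → x⁺ = (1.4770), jump to mode 2
Mode 2: flow for 0.7929 to horizon, guard not reached → x = (3.1339)

1 1.0339 1->2
2 2.1414 2->0
3 3.5227 0->1
4 5.7244 1->2
final: 2 3.1339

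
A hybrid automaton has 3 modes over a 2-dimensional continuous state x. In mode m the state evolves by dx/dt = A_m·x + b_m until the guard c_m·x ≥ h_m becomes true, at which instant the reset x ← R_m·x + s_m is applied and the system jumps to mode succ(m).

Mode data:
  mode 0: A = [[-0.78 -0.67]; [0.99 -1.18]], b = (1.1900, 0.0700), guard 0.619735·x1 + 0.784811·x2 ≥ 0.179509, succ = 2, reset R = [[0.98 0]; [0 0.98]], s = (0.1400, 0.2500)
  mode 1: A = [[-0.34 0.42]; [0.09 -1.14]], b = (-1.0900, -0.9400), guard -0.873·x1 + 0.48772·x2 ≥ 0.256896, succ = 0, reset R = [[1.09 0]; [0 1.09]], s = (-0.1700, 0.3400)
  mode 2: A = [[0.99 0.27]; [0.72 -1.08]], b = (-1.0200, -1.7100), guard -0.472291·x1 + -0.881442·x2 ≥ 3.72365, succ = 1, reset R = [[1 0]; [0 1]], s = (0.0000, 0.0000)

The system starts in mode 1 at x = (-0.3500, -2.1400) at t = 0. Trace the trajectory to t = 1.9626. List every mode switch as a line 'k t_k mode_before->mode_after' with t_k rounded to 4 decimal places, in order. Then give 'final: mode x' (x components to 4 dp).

Mode 1: guard c·x = 0.2569 hit at Δt = 0.5200 (t = 0.5200), x⁻ = (-1.1775, -1.5809) → reset → x⁺ = (-1.4534, -1.3832), jump to mode 0
Mode 0: guard c·x = 0.1795 hit at Δt = 1.1022 (t = 1.6222), x⁻ = (0.6755, -0.3047) → reset → x⁺ = (0.8020, -0.0486), jump to mode 2
Mode 2: flow for 0.3404 to horizon, guard not reached → x = (0.6879, -0.3675)

1 0.5200 1->0
2 1.6222 0->2
final: 2 0.6879 -0.3675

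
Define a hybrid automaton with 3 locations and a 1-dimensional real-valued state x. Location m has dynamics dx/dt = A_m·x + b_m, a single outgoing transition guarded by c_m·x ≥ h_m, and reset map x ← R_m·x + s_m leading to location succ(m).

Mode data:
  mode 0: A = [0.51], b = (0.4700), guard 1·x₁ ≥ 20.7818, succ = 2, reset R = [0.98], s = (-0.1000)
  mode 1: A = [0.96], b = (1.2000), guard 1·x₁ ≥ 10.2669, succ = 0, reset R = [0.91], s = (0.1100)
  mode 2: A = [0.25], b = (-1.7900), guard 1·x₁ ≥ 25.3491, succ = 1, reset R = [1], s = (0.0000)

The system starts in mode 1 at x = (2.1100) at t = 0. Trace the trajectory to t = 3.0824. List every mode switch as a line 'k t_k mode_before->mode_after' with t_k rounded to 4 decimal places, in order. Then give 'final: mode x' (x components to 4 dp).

Mode 1: guard c·x = 10.2669 hit at Δt = 1.2832 (t = 1.2832), x⁻ = (10.2669) → reset → x⁺ = (9.4529), jump to mode 0
Mode 0: guard c·x = 20.7818 hit at Δt = 1.4473 (t = 2.7305), x⁻ = (20.7818) → reset → x⁺ = (20.2662), jump to mode 2
Mode 2: flow for 0.3519 to horizon, guard not reached → x = (21.4714)

1 1.2832 1->0
2 2.7305 0->2
final: 2 21.4714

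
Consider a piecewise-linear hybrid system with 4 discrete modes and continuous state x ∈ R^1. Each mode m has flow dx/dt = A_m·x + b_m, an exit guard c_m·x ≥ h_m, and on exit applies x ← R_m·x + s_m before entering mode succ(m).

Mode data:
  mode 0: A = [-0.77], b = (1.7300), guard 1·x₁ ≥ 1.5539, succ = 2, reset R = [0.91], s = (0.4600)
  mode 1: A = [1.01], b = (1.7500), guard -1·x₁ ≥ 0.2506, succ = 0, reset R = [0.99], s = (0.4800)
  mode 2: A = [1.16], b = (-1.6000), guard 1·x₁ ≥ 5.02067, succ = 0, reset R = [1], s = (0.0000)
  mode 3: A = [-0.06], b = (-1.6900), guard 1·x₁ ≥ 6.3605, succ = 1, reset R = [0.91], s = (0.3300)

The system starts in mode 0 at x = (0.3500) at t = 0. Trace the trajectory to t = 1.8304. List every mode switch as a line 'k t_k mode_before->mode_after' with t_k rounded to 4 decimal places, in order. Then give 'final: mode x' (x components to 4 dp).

1 1.3079 0->2
final: 2 2.2863

Mode 0: guard c·x = 1.5539 hit at Δt = 1.3079 (t = 1.3079), x⁻ = (1.5539) → reset → x⁺ = (1.8740), jump to mode 2
Mode 2: flow for 0.5225 to horizon, guard not reached → x = (2.2863)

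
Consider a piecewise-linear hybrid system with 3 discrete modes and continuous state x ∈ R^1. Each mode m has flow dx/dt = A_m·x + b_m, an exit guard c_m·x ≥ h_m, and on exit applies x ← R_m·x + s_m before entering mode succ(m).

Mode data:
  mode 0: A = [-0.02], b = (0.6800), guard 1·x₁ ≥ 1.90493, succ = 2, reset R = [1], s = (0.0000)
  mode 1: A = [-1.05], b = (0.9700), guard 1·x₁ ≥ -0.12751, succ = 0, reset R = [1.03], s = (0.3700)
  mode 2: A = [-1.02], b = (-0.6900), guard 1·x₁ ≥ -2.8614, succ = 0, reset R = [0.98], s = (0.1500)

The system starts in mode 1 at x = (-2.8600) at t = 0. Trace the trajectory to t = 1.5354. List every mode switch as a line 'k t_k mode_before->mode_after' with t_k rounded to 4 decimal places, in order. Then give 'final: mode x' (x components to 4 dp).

1 1.2197 1->0
final: 0 0.4512

Mode 1: guard c·x = -0.1275 hit at Δt = 1.2197 (t = 1.2197), x⁻ = (-0.1275) → reset → x⁺ = (0.2387), jump to mode 0
Mode 0: flow for 0.3157 to horizon, guard not reached → x = (0.4512)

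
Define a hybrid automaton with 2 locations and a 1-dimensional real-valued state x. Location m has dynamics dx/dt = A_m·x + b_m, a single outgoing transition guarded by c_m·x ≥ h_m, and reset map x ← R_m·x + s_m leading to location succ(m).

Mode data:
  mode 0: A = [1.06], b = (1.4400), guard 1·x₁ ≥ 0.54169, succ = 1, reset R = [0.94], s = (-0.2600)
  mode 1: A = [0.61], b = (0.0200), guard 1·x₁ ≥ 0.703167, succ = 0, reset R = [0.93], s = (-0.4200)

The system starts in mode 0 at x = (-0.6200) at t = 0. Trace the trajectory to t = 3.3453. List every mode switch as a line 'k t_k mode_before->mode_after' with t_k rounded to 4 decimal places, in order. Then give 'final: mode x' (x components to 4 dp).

1 0.8916 0->1
2 2.4643 1->0
3 2.6310 0->1
final: 1 0.4032

Mode 0: guard c·x = 0.5417 hit at Δt = 0.8916 (t = 0.8916), x⁻ = (0.5417) → reset → x⁺ = (0.2492), jump to mode 1
Mode 1: guard c·x = 0.7032 hit at Δt = 1.5727 (t = 2.4643), x⁻ = (0.7032) → reset → x⁺ = (0.2339), jump to mode 0
Mode 0: guard c·x = 0.5417 hit at Δt = 0.1667 (t = 2.6310), x⁻ = (0.5417) → reset → x⁺ = (0.2492), jump to mode 1
Mode 1: flow for 0.7143 to horizon, guard not reached → x = (0.4032)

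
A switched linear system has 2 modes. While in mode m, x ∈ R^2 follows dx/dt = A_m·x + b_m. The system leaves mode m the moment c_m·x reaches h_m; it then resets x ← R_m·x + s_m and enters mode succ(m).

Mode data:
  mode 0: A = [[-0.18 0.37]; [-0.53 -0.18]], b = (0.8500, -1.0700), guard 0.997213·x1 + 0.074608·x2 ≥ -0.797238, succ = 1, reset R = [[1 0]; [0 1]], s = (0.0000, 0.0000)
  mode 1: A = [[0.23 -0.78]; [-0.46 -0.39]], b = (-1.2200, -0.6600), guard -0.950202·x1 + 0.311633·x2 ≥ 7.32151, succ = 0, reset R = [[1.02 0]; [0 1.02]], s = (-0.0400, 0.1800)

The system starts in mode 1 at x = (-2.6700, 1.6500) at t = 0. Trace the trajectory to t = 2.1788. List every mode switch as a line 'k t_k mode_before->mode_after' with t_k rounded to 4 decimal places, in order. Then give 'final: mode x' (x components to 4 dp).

Mode 1: guard c·x = 7.3215 hit at Δt = 1.1201 (t = 1.1201), x⁻ = (-6.8967, 2.4653) → reset → x⁺ = (-7.0746, 2.6946), jump to mode 0
Mode 0: flow for 1.0587 to horizon, guard not reached → x = (-3.7765, 3.9343)

1 1.1201 1->0
final: 0 -3.7765 3.9343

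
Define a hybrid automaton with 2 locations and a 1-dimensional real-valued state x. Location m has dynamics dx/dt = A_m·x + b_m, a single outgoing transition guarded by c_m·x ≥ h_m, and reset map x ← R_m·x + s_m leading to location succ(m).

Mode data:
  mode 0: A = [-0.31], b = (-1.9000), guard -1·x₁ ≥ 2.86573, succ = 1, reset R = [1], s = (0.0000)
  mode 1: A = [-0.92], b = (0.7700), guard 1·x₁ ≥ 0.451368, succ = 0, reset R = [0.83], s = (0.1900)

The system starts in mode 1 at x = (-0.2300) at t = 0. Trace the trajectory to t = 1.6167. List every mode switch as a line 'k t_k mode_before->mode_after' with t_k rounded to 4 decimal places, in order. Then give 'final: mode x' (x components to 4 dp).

1 1.1063 1->0
final: 0 -0.4149

Mode 1: guard c·x = 0.4514 hit at Δt = 1.1063 (t = 1.1063), x⁻ = (0.4514) → reset → x⁺ = (0.5646), jump to mode 0
Mode 0: flow for 0.5104 to horizon, guard not reached → x = (-0.4149)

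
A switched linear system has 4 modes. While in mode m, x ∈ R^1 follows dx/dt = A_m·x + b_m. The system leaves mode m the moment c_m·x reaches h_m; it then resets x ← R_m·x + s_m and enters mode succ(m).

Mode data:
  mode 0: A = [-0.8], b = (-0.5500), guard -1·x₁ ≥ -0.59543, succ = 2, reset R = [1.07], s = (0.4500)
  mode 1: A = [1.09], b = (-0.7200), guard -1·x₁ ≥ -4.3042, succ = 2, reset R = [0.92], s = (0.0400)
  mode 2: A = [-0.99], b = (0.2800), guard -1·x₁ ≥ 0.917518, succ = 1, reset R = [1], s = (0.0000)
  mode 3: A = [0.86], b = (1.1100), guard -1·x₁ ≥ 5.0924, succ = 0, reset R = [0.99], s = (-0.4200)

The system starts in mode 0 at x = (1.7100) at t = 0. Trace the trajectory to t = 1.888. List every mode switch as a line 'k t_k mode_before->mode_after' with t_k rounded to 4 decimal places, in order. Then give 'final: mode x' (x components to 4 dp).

Mode 0: guard c·x = -0.5954 hit at Δt = 0.7816 (t = 0.7816), x⁻ = (0.5954) → reset → x⁺ = (1.0871), jump to mode 2
Mode 2: flow for 1.1064 to horizon, guard not reached → x = (0.5518)

1 0.7816 0->2
final: 2 0.5518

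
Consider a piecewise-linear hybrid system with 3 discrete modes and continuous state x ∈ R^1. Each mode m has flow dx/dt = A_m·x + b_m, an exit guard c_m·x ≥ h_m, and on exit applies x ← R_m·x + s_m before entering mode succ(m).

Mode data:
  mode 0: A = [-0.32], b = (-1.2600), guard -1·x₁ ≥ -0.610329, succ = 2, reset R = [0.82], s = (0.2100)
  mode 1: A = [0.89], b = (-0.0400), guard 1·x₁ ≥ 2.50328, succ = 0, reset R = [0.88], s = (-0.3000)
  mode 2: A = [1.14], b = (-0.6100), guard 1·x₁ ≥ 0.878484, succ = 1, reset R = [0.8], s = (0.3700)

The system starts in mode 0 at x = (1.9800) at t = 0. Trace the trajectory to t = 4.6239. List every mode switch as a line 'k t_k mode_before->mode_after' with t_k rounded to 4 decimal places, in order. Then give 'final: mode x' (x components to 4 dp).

1 0.8227 0->2
2 1.4121 2->1
3 2.3919 1->0
4 3.1736 0->2
5 3.7630 2->1
final: 1 2.2564

Mode 0: guard c·x = -0.6103 hit at Δt = 0.8227 (t = 0.8227), x⁻ = (0.6103) → reset → x⁺ = (0.7105), jump to mode 2
Mode 2: guard c·x = 0.8785 hit at Δt = 0.5894 (t = 1.4121), x⁻ = (0.8785) → reset → x⁺ = (1.0728), jump to mode 1
Mode 1: guard c·x = 2.5033 hit at Δt = 0.9798 (t = 2.3919), x⁻ = (2.5033) → reset → x⁺ = (1.9029), jump to mode 0
Mode 0: guard c·x = -0.6103 hit at Δt = 0.7817 (t = 3.1736), x⁻ = (0.6103) → reset → x⁺ = (0.7105), jump to mode 2
Mode 2: guard c·x = 0.8785 hit at Δt = 0.5894 (t = 3.7630), x⁻ = (0.8785) → reset → x⁺ = (1.0728), jump to mode 1
Mode 1: flow for 0.8609 to horizon, guard not reached → x = (2.2564)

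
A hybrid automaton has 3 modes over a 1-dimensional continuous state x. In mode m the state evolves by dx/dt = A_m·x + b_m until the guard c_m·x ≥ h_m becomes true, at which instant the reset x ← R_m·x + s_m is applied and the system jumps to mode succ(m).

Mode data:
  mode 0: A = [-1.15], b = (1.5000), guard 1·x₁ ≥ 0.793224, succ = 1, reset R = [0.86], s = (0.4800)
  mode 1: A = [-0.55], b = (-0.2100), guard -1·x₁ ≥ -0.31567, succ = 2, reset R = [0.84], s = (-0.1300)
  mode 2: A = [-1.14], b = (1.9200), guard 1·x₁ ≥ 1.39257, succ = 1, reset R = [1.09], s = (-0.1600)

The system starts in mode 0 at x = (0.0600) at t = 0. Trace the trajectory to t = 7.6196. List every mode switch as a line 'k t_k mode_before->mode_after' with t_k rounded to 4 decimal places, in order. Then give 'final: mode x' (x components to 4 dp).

Mode 0: guard c·x = 0.7932 hit at Δt = 0.7737 (t = 0.7737), x⁻ = (0.7932) → reset → x⁺ = (1.1622), jump to mode 1
Mode 1: guard c·x = -0.3157 hit at Δt = 1.4448 (t = 2.2185), x⁻ = (0.3157) → reset → x⁺ = (0.1352), jump to mode 2
Mode 2: guard c·x = 1.3926 hit at Δt = 1.4648 (t = 3.6833), x⁻ = (1.3926) → reset → x⁺ = (1.3579), jump to mode 1
Mode 1: guard c·x = -0.3157 hit at Δt = 1.6618 (t = 5.3451), x⁻ = (0.3157) → reset → x⁺ = (0.1352), jump to mode 2
Mode 2: guard c·x = 1.3926 hit at Δt = 1.4648 (t = 6.8099), x⁻ = (1.3926) → reset → x⁺ = (1.3579), jump to mode 1
Mode 1: flow for 0.8097 to horizon, guard not reached → x = (0.7327)

1 0.7737 0->1
2 2.2185 1->2
3 3.6833 2->1
4 5.3451 1->2
5 6.8099 2->1
final: 1 0.7327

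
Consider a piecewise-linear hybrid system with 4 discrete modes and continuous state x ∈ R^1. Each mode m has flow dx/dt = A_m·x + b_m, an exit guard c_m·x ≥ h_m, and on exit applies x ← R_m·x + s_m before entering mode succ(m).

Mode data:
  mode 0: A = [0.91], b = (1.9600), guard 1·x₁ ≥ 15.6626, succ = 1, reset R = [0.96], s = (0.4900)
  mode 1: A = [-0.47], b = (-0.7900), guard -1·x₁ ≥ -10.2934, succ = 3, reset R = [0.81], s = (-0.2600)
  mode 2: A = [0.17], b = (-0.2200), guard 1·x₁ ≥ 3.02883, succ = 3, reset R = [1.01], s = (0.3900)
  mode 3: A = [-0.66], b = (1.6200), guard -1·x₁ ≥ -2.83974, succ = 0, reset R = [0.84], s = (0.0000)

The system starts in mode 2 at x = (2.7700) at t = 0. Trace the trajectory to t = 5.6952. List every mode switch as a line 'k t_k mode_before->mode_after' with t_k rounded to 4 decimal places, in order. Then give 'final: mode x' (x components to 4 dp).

1 0.9505 2->3
2 2.3877 3->0
3 3.8903 0->1
4 4.6617 1->3
final: 3 5.2973

Mode 2: guard c·x = 3.0288 hit at Δt = 0.9505 (t = 0.9505), x⁻ = (3.0288) → reset → x⁺ = (3.4491), jump to mode 3
Mode 3: guard c·x = -2.8397 hit at Δt = 1.4372 (t = 2.3877), x⁻ = (2.8397) → reset → x⁺ = (2.3854), jump to mode 0
Mode 0: guard c·x = 15.6626 hit at Δt = 1.5026 (t = 3.8903), x⁻ = (15.6626) → reset → x⁺ = (15.5261), jump to mode 1
Mode 1: guard c·x = -10.2934 hit at Δt = 0.7714 (t = 4.6617), x⁻ = (10.2934) → reset → x⁺ = (8.0777), jump to mode 3
Mode 3: flow for 1.0335 to horizon, guard not reached → x = (5.2973)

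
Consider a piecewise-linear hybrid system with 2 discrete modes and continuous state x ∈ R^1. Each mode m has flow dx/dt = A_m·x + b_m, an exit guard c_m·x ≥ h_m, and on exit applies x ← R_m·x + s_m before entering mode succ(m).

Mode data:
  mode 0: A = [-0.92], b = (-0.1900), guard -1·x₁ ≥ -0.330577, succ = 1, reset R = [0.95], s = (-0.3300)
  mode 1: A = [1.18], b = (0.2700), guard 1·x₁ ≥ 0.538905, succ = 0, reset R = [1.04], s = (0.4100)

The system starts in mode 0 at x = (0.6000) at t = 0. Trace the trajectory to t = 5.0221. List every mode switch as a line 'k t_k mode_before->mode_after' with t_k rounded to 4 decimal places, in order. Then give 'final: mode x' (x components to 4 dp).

Mode 0: guard c·x = -0.3306 hit at Δt = 0.4419 (t = 0.4419), x⁻ = (0.3306) → reset → x⁺ = (-0.0160), jump to mode 1
Mode 1: guard c·x = 0.5389 hit at Δt = 1.0871 (t = 1.5290), x⁻ = (0.5389) → reset → x⁺ = (0.9705), jump to mode 0
Mode 0: guard c·x = -0.3306 hit at Δt = 0.8527 (t = 2.3818), x⁻ = (0.3306) → reset → x⁺ = (-0.0160), jump to mode 1
Mode 1: guard c·x = 0.5389 hit at Δt = 1.0871 (t = 3.4689), x⁻ = (0.5389) → reset → x⁺ = (0.9705), jump to mode 0
Mode 0: guard c·x = -0.3306 hit at Δt = 0.8527 (t = 4.3216), x⁻ = (0.3306) → reset → x⁺ = (-0.0160), jump to mode 1
Mode 1: flow for 0.7005 to horizon, guard not reached → x = (0.2577)

1 0.4419 0->1
2 1.5290 1->0
3 2.3818 0->1
4 3.4689 1->0
5 4.3216 0->1
final: 1 0.2577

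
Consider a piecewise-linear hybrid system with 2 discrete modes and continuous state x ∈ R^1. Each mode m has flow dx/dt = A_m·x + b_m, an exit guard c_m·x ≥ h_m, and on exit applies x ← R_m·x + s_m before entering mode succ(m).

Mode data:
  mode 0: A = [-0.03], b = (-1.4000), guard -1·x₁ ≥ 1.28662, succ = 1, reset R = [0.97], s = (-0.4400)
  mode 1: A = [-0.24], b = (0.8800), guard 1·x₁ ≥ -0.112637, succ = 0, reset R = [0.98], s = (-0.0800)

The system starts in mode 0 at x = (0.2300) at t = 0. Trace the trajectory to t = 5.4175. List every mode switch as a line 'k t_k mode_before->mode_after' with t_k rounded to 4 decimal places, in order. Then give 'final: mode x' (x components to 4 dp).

Mode 0: guard c·x = 1.2866 hit at Δt = 1.0958 (t = 1.0958), x⁻ = (-1.2866) → reset → x⁺ = (-1.6880), jump to mode 1
Mode 1: guard c·x = -0.1126 hit at Δt = 1.4518 (t = 2.5476), x⁻ = (-0.1126) → reset → x⁺ = (-0.1904), jump to mode 0
Mode 0: guard c·x = 1.2866 hit at Δt = 0.7957 (t = 3.3433), x⁻ = (-1.2866) → reset → x⁺ = (-1.6880), jump to mode 1
Mode 1: guard c·x = -0.1126 hit at Δt = 1.4518 (t = 4.7951), x⁻ = (-0.1126) → reset → x⁺ = (-0.1904), jump to mode 0
Mode 0: flow for 0.6224 to horizon, guard not reached → x = (-1.0502)

1 1.0958 0->1
2 2.5476 1->0
3 3.3433 0->1
4 4.7951 1->0
final: 0 -1.0502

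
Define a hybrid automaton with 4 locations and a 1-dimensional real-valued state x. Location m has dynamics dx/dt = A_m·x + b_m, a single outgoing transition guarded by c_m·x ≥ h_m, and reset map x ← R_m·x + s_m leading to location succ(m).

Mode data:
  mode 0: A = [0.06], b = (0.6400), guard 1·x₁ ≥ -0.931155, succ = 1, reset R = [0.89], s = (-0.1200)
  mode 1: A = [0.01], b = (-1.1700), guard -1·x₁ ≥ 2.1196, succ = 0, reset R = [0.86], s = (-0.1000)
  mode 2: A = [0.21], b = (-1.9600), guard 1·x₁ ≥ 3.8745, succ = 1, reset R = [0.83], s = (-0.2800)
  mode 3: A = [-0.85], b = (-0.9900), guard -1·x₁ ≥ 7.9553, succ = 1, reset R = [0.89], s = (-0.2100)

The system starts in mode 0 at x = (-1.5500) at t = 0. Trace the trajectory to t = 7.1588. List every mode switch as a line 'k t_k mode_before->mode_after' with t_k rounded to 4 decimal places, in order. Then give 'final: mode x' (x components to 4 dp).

Mode 0: guard c·x = -0.9312 hit at Δt = 1.0946 (t = 1.0946), x⁻ = (-0.9312) → reset → x⁺ = (-0.9487), jump to mode 1
Mode 1: guard c·x = 2.1196 hit at Δt = 0.9878 (t = 2.0824), x⁻ = (-2.1196) → reset → x⁺ = (-1.9229), jump to mode 0
Mode 0: guard c·x = -0.9312 hit at Δt = 1.7906 (t = 3.8730), x⁻ = (-0.9312) → reset → x⁺ = (-0.9487), jump to mode 1
Mode 1: guard c·x = 2.1196 hit at Δt = 0.9878 (t = 4.8608), x⁻ = (-2.1196) → reset → x⁺ = (-1.9229), jump to mode 0
Mode 0: guard c·x = -0.9312 hit at Δt = 1.7906 (t = 6.6513), x⁻ = (-0.9312) → reset → x⁺ = (-0.9487), jump to mode 1
Mode 1: flow for 0.5075 to horizon, guard not reached → x = (-1.5488)

1 1.0946 0->1
2 2.0824 1->0
3 3.8730 0->1
4 4.8608 1->0
5 6.6513 0->1
final: 1 -1.5488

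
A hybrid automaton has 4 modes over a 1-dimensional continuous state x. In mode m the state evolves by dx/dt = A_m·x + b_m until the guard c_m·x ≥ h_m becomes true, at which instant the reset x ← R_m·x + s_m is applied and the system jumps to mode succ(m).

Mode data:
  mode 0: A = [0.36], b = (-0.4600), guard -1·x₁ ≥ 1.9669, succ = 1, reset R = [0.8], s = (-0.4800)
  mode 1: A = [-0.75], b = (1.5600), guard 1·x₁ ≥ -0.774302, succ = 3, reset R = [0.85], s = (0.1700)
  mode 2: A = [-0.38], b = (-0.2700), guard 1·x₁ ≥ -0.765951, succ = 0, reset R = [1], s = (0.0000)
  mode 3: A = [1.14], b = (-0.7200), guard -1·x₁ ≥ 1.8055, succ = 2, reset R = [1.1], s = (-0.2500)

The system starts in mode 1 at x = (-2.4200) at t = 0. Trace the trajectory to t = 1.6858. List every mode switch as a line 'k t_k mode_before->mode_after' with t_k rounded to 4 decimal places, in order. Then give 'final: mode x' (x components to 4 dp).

1 0.6070 1->3
2 1.2892 3->2
final: 2 -2.0226

Mode 1: guard c·x = -0.7743 hit at Δt = 0.6070 (t = 0.6070), x⁻ = (-0.7743) → reset → x⁺ = (-0.4882), jump to mode 3
Mode 3: guard c·x = 1.8055 hit at Δt = 0.6822 (t = 1.2892), x⁻ = (-1.8055) → reset → x⁺ = (-2.2361), jump to mode 2
Mode 2: flow for 0.3966 to horizon, guard not reached → x = (-2.0226)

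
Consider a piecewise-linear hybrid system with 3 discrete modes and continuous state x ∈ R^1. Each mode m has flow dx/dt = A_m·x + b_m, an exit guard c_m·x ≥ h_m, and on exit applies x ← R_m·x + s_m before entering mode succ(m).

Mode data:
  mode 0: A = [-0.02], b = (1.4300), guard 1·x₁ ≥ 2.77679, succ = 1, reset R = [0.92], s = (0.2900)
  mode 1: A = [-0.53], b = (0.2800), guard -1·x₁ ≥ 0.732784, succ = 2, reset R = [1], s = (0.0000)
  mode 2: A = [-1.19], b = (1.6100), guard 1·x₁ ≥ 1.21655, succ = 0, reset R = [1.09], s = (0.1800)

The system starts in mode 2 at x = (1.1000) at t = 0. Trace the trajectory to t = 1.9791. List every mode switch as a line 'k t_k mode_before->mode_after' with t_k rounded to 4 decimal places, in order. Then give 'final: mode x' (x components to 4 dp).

1 0.5190 2->0
2 1.4351 0->1
final: 1 2.2645

Mode 2: guard c·x = 1.2166 hit at Δt = 0.5190 (t = 0.5190), x⁻ = (1.2165) → reset → x⁺ = (1.5060), jump to mode 0
Mode 0: guard c·x = 2.7768 hit at Δt = 0.9161 (t = 1.4351), x⁻ = (2.7768) → reset → x⁺ = (2.8446), jump to mode 1
Mode 1: flow for 0.5440 to horizon, guard not reached → x = (2.2645)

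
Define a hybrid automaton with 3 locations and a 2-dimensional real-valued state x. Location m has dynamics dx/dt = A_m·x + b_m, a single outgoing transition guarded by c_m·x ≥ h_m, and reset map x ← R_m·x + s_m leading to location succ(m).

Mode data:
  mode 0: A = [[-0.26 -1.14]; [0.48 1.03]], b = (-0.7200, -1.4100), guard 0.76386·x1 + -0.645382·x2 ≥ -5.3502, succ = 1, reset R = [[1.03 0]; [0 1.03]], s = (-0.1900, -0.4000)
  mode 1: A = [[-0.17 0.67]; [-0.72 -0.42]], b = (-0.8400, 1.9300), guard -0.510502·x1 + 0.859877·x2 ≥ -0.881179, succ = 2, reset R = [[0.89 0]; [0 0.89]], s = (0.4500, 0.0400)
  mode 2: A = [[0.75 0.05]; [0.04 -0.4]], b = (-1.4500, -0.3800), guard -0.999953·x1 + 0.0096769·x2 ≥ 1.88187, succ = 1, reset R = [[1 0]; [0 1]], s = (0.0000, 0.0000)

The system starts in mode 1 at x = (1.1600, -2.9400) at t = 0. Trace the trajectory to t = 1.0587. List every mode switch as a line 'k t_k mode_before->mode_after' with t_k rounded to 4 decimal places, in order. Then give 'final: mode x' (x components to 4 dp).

Mode 1: guard c·x = -0.8812 hit at Δt = 0.6585 (t = 0.6585), x⁻ = (-0.3602, -1.2386) → reset → x⁺ = (0.1294, -1.0624), jump to mode 2
Mode 2: flow for 0.4002 to horizon, guard not reached → x = (-0.5267, -1.0486)

1 0.6585 1->2
final: 2 -0.5267 -1.0486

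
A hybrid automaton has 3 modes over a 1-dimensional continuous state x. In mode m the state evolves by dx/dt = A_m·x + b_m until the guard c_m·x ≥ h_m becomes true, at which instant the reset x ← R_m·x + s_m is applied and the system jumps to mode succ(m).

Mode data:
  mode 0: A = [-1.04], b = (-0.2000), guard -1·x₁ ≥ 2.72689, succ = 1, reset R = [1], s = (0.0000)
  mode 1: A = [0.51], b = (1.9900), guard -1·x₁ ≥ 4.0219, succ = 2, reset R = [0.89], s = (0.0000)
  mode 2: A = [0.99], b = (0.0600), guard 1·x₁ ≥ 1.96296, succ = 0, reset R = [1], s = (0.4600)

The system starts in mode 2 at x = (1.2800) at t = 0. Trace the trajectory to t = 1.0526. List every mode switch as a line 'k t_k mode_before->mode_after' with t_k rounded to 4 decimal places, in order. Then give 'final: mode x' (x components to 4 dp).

Mode 2: guard c·x = 1.9630 hit at Δt = 0.4159 (t = 0.4159), x⁻ = (1.9630) → reset → x⁺ = (2.4230), jump to mode 0
Mode 0: flow for 0.6367 to horizon, guard not reached → x = (1.1565)

1 0.4159 2->0
final: 0 1.1565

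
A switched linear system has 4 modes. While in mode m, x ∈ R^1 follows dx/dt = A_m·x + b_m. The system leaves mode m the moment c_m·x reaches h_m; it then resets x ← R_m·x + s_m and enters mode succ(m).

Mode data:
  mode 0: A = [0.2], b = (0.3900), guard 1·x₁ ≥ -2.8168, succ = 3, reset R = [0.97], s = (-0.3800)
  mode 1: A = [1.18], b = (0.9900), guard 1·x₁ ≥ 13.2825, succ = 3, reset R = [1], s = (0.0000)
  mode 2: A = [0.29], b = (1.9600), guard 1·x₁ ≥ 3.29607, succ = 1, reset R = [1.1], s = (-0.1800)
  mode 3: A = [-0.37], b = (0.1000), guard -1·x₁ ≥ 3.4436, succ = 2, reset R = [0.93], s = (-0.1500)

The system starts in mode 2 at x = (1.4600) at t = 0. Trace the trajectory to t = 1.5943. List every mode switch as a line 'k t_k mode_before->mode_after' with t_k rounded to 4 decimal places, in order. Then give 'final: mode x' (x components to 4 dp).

1 0.6953 2->1
final: 1 11.5383

Mode 2: guard c·x = 3.2961 hit at Δt = 0.6953 (t = 0.6953), x⁻ = (3.2961) → reset → x⁺ = (3.4457), jump to mode 1
Mode 1: flow for 0.8990 to horizon, guard not reached → x = (11.5383)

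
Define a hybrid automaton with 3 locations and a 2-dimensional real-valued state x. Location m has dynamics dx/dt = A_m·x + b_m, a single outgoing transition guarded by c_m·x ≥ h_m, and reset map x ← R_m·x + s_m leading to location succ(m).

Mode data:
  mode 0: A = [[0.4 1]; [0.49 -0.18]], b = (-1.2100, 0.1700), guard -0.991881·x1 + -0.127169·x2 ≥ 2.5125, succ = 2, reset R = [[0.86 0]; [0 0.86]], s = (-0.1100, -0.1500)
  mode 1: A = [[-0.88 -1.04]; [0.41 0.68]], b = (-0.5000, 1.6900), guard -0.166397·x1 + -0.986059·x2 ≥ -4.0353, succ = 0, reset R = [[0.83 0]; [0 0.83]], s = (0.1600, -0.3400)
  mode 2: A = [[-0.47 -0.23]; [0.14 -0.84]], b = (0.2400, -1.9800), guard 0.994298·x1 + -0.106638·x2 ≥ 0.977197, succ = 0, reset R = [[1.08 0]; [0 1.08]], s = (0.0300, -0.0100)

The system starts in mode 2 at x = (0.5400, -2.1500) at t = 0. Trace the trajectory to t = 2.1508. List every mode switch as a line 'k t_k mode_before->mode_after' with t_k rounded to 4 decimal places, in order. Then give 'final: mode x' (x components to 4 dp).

1 0.4807 2->0
2 1.3365 0->2
final: 2 -0.8961 -2.2931

Mode 2: guard c·x = 0.9772 hit at Δt = 0.4807 (t = 0.4807), x⁻ = (0.7487, -2.1826) → reset → x⁺ = (0.8386, -2.3672), jump to mode 0
Mode 0: guard c·x = 2.5125 hit at Δt = 0.8558 (t = 1.3365), x⁻ = (-2.2565, -2.1571) → reset → x⁺ = (-2.0506, -2.0051), jump to mode 2
Mode 2: flow for 0.8143 to horizon, guard not reached → x = (-0.8961, -2.2931)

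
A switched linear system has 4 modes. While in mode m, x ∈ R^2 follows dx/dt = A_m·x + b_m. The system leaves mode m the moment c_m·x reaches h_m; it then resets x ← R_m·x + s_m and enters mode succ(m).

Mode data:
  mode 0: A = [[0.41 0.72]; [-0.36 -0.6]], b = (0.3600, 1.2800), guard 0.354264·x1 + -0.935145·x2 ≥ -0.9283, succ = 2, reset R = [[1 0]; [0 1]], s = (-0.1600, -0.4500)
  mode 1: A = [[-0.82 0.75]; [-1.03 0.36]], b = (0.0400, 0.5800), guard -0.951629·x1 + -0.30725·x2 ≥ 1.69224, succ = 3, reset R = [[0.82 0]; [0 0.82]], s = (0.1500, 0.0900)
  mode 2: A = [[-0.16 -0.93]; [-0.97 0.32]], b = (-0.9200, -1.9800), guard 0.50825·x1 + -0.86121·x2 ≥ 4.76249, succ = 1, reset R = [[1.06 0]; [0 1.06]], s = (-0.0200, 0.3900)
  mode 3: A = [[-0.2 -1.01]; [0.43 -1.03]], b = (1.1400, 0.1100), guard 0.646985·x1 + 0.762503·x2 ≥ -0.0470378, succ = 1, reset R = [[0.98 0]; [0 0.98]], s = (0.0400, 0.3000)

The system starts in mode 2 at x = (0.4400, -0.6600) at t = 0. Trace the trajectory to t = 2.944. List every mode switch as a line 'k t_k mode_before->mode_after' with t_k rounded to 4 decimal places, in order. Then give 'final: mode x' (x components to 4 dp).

1 1.1056 2->1
2 1.5397 1->3
3 2.1055 3->1
final: 1 0.0499 -2.9437

Mode 2: guard c·x = 4.7625 hit at Δt = 1.1056 (t = 1.1056), x⁻ = (1.7182, -4.5160) → reset → x⁺ = (1.8013, -4.3969), jump to mode 1
Mode 1: guard c·x = 1.6922 hit at Δt = 0.4341 (t = 1.5397), x⁻ = (-0.0725, -5.2830) → reset → x⁺ = (0.0905, -4.2421), jump to mode 3
Mode 3: guard c·x = -0.0470 hit at Δt = 0.5658 (t = 2.1055), x⁻ = (2.3476, -2.0536) → reset → x⁺ = (2.3406, -1.7125), jump to mode 1
Mode 1: flow for 0.8385 to horizon, guard not reached → x = (0.0499, -2.9437)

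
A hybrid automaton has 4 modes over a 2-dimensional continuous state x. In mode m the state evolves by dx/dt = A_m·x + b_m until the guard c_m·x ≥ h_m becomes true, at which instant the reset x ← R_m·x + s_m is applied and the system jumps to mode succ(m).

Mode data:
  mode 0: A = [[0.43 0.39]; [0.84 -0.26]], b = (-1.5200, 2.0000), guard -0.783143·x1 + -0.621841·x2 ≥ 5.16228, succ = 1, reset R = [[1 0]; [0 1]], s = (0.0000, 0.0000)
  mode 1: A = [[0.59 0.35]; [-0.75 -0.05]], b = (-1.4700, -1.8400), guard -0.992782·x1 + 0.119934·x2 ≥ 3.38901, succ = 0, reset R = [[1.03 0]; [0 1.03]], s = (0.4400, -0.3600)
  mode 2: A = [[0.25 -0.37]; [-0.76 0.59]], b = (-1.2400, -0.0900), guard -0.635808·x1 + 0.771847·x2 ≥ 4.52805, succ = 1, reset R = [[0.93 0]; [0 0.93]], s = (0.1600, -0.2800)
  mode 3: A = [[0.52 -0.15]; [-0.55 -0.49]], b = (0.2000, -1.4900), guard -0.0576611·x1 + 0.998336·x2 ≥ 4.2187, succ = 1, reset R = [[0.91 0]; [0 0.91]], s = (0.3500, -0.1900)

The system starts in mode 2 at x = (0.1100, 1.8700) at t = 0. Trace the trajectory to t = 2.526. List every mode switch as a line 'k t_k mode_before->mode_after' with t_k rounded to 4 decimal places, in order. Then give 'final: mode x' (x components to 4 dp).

Mode 2: guard c·x = 4.5281 hit at Δt = 0.9553 (t = 0.9553), x⁻ = (-2.2588, 4.0058) → reset → x⁺ = (-1.9407, 3.4454), jump to mode 1
Mode 1: guard c·x = 3.3890 hit at Δt = 0.6156 (t = 1.5709), x⁻ = (-3.0106, 3.3367) → reset → x⁺ = (-2.6609, 3.0769), jump to mode 0
Mode 0: flow for 0.9551 to horizon, guard not reached → x = (-4.6736, 1.5392)

1 0.9553 2->1
2 1.5709 1->0
final: 0 -4.6736 1.5392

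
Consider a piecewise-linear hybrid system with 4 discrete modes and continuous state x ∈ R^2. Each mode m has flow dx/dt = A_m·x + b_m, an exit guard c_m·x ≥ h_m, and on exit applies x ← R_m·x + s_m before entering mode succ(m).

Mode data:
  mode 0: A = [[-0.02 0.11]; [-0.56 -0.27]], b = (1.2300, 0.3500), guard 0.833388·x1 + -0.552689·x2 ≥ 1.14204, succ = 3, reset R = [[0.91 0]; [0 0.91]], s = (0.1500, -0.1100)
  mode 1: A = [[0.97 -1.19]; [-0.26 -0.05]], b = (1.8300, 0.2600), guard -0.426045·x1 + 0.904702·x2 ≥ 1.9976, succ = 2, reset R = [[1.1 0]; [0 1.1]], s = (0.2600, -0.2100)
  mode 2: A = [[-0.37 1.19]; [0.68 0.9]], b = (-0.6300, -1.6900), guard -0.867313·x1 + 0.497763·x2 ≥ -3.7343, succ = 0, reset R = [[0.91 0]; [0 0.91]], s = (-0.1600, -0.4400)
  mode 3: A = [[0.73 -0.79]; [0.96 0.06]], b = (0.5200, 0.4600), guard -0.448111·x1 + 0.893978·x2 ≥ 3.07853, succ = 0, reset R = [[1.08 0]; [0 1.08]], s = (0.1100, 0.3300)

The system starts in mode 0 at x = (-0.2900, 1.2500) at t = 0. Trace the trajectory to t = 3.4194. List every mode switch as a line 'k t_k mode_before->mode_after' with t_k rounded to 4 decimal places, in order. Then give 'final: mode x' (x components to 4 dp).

Mode 0: guard c·x = 1.1420 hit at Δt = 1.5719 (t = 1.5719), x⁻ = (1.8071, 0.6586) → reset → x⁺ = (1.7945, 0.4893), jump to mode 3
Mode 3: guard c·x = 3.0785 hit at Δt = 1.4192 (t = 2.9911), x⁻ = (2.2478, 4.5704) → reset → x⁺ = (2.5376, 5.2660), jump to mode 0
Mode 0: flow for 0.4283 to horizon, guard not reached → x = (3.2621, 4.1730)

1 1.5719 0->3
2 2.9911 3->0
final: 0 3.2621 4.1730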